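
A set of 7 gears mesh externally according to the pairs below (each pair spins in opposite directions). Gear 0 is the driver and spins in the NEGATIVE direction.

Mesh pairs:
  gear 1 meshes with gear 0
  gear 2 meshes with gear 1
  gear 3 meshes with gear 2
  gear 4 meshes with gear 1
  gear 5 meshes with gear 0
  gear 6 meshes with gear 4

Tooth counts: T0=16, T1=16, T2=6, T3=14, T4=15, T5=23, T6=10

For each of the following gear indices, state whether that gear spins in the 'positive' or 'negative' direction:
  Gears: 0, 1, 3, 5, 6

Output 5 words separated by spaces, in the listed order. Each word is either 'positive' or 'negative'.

Gear 0 (driver): negative (depth 0)
  gear 1: meshes with gear 0 -> depth 1 -> positive (opposite of gear 0)
  gear 2: meshes with gear 1 -> depth 2 -> negative (opposite of gear 1)
  gear 3: meshes with gear 2 -> depth 3 -> positive (opposite of gear 2)
  gear 4: meshes with gear 1 -> depth 2 -> negative (opposite of gear 1)
  gear 5: meshes with gear 0 -> depth 1 -> positive (opposite of gear 0)
  gear 6: meshes with gear 4 -> depth 3 -> positive (opposite of gear 4)
Queried indices 0, 1, 3, 5, 6 -> negative, positive, positive, positive, positive

Answer: negative positive positive positive positive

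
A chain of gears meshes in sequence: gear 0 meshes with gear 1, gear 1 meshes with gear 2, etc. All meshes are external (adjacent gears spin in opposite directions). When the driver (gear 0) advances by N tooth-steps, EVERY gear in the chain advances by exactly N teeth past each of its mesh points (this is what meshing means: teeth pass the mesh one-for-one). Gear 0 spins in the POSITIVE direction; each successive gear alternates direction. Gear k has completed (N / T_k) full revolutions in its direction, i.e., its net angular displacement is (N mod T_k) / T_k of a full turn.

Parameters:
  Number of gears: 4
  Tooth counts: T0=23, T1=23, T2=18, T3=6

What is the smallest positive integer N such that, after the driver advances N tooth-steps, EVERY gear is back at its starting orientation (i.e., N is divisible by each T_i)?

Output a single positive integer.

Gear k returns to start when N is a multiple of T_k.
All gears at start simultaneously when N is a common multiple of [23, 23, 18, 6]; the smallest such N is lcm(23, 23, 18, 6).
Start: lcm = T0 = 23
Fold in T1=23: gcd(23, 23) = 23; lcm(23, 23) = 23 * 23 / 23 = 529 / 23 = 23
Fold in T2=18: gcd(23, 18) = 1; lcm(23, 18) = 23 * 18 / 1 = 414 / 1 = 414
Fold in T3=6: gcd(414, 6) = 6; lcm(414, 6) = 414 * 6 / 6 = 2484 / 6 = 414
Full cycle length = 414

Answer: 414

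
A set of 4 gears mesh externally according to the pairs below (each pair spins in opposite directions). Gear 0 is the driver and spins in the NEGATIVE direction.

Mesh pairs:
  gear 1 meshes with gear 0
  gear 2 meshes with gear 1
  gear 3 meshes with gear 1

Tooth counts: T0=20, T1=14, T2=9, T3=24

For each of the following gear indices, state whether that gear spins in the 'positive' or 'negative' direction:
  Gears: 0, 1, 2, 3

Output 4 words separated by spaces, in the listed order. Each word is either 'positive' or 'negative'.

Answer: negative positive negative negative

Derivation:
Gear 0 (driver): negative (depth 0)
  gear 1: meshes with gear 0 -> depth 1 -> positive (opposite of gear 0)
  gear 2: meshes with gear 1 -> depth 2 -> negative (opposite of gear 1)
  gear 3: meshes with gear 1 -> depth 2 -> negative (opposite of gear 1)
Queried indices 0, 1, 2, 3 -> negative, positive, negative, negative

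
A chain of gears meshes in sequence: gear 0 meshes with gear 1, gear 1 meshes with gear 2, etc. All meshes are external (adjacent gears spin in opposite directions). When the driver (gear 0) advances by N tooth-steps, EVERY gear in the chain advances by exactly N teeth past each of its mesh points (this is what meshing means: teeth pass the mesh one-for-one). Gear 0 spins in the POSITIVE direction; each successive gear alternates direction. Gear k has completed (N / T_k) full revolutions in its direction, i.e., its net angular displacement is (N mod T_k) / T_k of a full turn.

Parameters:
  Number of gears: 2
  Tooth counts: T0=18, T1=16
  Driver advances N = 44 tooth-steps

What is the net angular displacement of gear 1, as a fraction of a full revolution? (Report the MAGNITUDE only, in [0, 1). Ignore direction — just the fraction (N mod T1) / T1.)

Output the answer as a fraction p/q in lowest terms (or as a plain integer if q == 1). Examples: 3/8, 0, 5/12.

Chain of 2 gears, tooth counts: [18, 16]
  gear 0: T0=18, direction=positive, advance = 44 mod 18 = 8 teeth = 8/18 turn
  gear 1: T1=16, direction=negative, advance = 44 mod 16 = 12 teeth = 12/16 turn
Gear 1: 44 mod 16 = 12
Fraction = 12 / 16 = 3/4 (gcd(12,16)=4) = 3/4

Answer: 3/4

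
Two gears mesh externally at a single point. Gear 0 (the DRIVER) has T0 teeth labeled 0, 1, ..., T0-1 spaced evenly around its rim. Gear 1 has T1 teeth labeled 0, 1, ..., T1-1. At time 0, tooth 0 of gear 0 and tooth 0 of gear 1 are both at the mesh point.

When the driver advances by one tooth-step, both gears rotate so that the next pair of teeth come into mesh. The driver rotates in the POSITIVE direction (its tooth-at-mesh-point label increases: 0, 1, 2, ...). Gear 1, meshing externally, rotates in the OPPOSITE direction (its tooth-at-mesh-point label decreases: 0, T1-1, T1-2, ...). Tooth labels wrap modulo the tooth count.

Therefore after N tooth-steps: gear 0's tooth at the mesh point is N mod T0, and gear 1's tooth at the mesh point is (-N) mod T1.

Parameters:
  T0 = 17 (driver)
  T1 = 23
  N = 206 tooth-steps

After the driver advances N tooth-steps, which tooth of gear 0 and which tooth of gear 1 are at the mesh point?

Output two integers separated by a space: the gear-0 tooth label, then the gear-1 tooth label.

Gear 0 (driver, T0=17): tooth at mesh = N mod T0
  206 = 12 * 17 + 2, so 206 mod 17 = 2
  gear 0 tooth = 2
Gear 1 (driven, T1=23): tooth at mesh = (-N) mod T1
  206 = 8 * 23 + 22, so 206 mod 23 = 22
  (-206) mod 23 = (-22) mod 23 = 23 - 22 = 1
Mesh after 206 steps: gear-0 tooth 2 meets gear-1 tooth 1

Answer: 2 1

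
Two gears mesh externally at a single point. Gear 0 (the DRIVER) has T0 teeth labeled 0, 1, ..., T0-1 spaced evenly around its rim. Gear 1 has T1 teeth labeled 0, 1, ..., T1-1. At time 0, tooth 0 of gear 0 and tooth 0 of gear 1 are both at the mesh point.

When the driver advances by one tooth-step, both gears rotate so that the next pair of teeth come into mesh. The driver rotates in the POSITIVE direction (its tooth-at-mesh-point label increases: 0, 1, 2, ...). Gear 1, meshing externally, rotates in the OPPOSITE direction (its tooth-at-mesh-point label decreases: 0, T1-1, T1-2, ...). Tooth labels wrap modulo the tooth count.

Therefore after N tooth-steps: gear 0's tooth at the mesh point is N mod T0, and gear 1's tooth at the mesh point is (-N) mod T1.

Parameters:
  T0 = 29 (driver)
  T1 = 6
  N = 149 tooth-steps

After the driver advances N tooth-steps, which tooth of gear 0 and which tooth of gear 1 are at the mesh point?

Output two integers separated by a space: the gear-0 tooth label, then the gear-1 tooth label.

Answer: 4 1

Derivation:
Gear 0 (driver, T0=29): tooth at mesh = N mod T0
  149 = 5 * 29 + 4, so 149 mod 29 = 4
  gear 0 tooth = 4
Gear 1 (driven, T1=6): tooth at mesh = (-N) mod T1
  149 = 24 * 6 + 5, so 149 mod 6 = 5
  (-149) mod 6 = (-5) mod 6 = 6 - 5 = 1
Mesh after 149 steps: gear-0 tooth 4 meets gear-1 tooth 1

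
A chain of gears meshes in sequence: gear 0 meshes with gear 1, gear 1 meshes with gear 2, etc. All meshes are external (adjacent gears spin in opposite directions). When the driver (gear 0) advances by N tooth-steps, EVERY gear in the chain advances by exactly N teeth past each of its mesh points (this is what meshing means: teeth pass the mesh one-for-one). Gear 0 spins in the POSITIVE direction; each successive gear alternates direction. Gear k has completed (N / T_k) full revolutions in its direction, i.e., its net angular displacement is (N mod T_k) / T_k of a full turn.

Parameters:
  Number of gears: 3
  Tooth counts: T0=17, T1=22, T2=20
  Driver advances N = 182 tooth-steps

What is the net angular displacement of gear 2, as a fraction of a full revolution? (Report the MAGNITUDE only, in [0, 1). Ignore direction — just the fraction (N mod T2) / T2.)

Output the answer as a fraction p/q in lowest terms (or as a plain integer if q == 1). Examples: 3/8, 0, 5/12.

Answer: 1/10

Derivation:
Chain of 3 gears, tooth counts: [17, 22, 20]
  gear 0: T0=17, direction=positive, advance = 182 mod 17 = 12 teeth = 12/17 turn
  gear 1: T1=22, direction=negative, advance = 182 mod 22 = 6 teeth = 6/22 turn
  gear 2: T2=20, direction=positive, advance = 182 mod 20 = 2 teeth = 2/20 turn
Gear 2: 182 mod 20 = 2
Fraction = 2 / 20 = 1/10 (gcd(2,20)=2) = 1/10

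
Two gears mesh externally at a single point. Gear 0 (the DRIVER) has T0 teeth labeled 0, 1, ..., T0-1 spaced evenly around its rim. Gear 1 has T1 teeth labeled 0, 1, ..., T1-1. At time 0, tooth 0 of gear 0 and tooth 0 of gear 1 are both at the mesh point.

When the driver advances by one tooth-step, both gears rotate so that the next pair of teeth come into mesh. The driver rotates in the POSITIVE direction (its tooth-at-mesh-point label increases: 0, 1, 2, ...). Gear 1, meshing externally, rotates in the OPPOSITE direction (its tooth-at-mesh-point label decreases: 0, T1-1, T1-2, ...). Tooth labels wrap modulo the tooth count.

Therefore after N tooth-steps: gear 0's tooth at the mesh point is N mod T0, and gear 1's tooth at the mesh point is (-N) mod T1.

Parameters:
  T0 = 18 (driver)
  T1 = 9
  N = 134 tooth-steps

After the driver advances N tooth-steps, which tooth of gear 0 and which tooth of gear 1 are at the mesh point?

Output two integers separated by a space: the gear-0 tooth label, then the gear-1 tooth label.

Answer: 8 1

Derivation:
Gear 0 (driver, T0=18): tooth at mesh = N mod T0
  134 = 7 * 18 + 8, so 134 mod 18 = 8
  gear 0 tooth = 8
Gear 1 (driven, T1=9): tooth at mesh = (-N) mod T1
  134 = 14 * 9 + 8, so 134 mod 9 = 8
  (-134) mod 9 = (-8) mod 9 = 9 - 8 = 1
Mesh after 134 steps: gear-0 tooth 8 meets gear-1 tooth 1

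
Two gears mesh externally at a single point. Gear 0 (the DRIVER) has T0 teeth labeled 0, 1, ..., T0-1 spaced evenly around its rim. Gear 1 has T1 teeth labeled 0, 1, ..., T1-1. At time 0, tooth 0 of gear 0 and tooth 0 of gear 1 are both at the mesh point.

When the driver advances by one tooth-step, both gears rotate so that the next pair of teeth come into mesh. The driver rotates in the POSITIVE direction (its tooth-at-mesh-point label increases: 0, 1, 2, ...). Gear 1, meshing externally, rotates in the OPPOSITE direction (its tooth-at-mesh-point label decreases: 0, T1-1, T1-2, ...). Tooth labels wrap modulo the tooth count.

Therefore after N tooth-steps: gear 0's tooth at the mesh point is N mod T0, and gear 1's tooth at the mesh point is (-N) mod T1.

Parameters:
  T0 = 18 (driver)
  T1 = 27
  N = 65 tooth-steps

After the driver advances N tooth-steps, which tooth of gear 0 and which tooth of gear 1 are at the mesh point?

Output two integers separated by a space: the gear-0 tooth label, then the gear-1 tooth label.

Gear 0 (driver, T0=18): tooth at mesh = N mod T0
  65 = 3 * 18 + 11, so 65 mod 18 = 11
  gear 0 tooth = 11
Gear 1 (driven, T1=27): tooth at mesh = (-N) mod T1
  65 = 2 * 27 + 11, so 65 mod 27 = 11
  (-65) mod 27 = (-11) mod 27 = 27 - 11 = 16
Mesh after 65 steps: gear-0 tooth 11 meets gear-1 tooth 16

Answer: 11 16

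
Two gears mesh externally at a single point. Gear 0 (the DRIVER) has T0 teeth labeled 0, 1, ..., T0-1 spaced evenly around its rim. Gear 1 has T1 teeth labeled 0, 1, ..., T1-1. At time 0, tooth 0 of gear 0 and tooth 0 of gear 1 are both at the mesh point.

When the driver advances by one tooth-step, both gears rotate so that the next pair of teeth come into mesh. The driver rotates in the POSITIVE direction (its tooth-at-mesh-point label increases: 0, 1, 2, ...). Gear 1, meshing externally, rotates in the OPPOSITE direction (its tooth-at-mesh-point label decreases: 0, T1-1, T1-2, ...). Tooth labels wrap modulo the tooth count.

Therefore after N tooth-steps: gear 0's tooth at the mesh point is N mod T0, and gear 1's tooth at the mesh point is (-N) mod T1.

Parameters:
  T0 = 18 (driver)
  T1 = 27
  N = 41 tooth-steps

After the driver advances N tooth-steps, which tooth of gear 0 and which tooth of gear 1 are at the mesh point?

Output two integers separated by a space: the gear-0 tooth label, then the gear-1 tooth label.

Gear 0 (driver, T0=18): tooth at mesh = N mod T0
  41 = 2 * 18 + 5, so 41 mod 18 = 5
  gear 0 tooth = 5
Gear 1 (driven, T1=27): tooth at mesh = (-N) mod T1
  41 = 1 * 27 + 14, so 41 mod 27 = 14
  (-41) mod 27 = (-14) mod 27 = 27 - 14 = 13
Mesh after 41 steps: gear-0 tooth 5 meets gear-1 tooth 13

Answer: 5 13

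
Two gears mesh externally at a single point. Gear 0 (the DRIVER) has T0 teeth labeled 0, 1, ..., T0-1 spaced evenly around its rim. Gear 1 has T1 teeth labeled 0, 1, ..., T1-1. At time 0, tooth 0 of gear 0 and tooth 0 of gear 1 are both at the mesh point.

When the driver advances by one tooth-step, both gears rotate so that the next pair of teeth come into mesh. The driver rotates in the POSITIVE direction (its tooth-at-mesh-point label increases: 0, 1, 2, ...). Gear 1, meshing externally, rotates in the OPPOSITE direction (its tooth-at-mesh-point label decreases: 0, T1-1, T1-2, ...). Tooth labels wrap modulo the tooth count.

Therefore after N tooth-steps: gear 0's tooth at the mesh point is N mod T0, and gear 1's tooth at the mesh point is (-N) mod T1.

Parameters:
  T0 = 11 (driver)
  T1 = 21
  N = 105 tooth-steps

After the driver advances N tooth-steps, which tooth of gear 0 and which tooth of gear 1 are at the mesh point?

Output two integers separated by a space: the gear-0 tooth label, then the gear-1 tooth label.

Gear 0 (driver, T0=11): tooth at mesh = N mod T0
  105 = 9 * 11 + 6, so 105 mod 11 = 6
  gear 0 tooth = 6
Gear 1 (driven, T1=21): tooth at mesh = (-N) mod T1
  105 = 5 * 21 + 0, so 105 mod 21 = 0
  (-105) mod 21 = 0
Mesh after 105 steps: gear-0 tooth 6 meets gear-1 tooth 0

Answer: 6 0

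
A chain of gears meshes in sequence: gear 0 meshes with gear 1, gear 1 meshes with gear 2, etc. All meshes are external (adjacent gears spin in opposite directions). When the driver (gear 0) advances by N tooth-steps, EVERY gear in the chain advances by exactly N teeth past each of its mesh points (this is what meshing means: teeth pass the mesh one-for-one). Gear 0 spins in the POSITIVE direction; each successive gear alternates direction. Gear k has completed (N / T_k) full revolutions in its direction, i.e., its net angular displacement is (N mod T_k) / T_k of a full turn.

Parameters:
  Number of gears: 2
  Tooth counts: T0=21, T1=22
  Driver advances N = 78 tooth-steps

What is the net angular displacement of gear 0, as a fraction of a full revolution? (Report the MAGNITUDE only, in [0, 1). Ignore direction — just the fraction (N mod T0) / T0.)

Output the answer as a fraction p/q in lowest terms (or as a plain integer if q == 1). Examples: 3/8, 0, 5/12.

Answer: 5/7

Derivation:
Chain of 2 gears, tooth counts: [21, 22]
  gear 0: T0=21, direction=positive, advance = 78 mod 21 = 15 teeth = 15/21 turn
  gear 1: T1=22, direction=negative, advance = 78 mod 22 = 12 teeth = 12/22 turn
Gear 0: 78 mod 21 = 15
Fraction = 15 / 21 = 5/7 (gcd(15,21)=3) = 5/7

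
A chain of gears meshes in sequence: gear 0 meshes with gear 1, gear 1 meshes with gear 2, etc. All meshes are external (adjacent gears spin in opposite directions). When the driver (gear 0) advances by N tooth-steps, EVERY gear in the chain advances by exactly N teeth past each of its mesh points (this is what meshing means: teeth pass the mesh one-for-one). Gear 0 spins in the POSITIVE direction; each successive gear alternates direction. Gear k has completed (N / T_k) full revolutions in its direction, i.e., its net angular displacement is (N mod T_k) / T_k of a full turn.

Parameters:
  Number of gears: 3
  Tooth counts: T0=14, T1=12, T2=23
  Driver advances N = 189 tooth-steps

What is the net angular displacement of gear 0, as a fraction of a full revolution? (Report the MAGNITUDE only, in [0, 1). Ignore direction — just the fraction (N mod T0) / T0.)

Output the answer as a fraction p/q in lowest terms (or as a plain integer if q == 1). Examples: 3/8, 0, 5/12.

Answer: 1/2

Derivation:
Chain of 3 gears, tooth counts: [14, 12, 23]
  gear 0: T0=14, direction=positive, advance = 189 mod 14 = 7 teeth = 7/14 turn
  gear 1: T1=12, direction=negative, advance = 189 mod 12 = 9 teeth = 9/12 turn
  gear 2: T2=23, direction=positive, advance = 189 mod 23 = 5 teeth = 5/23 turn
Gear 0: 189 mod 14 = 7
Fraction = 7 / 14 = 1/2 (gcd(7,14)=7) = 1/2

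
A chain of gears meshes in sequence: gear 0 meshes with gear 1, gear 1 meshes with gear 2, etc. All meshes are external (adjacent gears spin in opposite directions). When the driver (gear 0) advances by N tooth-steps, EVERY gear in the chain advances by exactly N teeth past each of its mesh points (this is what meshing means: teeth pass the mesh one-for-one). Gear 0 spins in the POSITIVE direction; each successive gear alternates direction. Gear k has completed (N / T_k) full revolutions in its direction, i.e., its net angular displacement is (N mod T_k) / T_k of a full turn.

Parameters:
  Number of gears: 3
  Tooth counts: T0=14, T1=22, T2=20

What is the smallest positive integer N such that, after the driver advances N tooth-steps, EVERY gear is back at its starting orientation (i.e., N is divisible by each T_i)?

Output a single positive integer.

Answer: 1540

Derivation:
Gear k returns to start when N is a multiple of T_k.
All gears at start simultaneously when N is a common multiple of [14, 22, 20]; the smallest such N is lcm(14, 22, 20).
Start: lcm = T0 = 14
Fold in T1=22: gcd(14, 22) = 2; lcm(14, 22) = 14 * 22 / 2 = 308 / 2 = 154
Fold in T2=20: gcd(154, 20) = 2; lcm(154, 20) = 154 * 20 / 2 = 3080 / 2 = 1540
Full cycle length = 1540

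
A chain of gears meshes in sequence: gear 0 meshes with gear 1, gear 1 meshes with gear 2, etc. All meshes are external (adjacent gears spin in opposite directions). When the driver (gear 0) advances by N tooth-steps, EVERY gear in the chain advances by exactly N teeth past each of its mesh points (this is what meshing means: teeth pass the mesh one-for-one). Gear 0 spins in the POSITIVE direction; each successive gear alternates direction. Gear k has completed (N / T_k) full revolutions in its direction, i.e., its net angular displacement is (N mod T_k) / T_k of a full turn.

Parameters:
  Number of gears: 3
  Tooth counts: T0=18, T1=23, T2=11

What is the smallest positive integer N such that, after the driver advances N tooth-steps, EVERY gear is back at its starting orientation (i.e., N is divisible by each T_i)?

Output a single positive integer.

Answer: 4554

Derivation:
Gear k returns to start when N is a multiple of T_k.
All gears at start simultaneously when N is a common multiple of [18, 23, 11]; the smallest such N is lcm(18, 23, 11).
Start: lcm = T0 = 18
Fold in T1=23: gcd(18, 23) = 1; lcm(18, 23) = 18 * 23 / 1 = 414 / 1 = 414
Fold in T2=11: gcd(414, 11) = 1; lcm(414, 11) = 414 * 11 / 1 = 4554 / 1 = 4554
Full cycle length = 4554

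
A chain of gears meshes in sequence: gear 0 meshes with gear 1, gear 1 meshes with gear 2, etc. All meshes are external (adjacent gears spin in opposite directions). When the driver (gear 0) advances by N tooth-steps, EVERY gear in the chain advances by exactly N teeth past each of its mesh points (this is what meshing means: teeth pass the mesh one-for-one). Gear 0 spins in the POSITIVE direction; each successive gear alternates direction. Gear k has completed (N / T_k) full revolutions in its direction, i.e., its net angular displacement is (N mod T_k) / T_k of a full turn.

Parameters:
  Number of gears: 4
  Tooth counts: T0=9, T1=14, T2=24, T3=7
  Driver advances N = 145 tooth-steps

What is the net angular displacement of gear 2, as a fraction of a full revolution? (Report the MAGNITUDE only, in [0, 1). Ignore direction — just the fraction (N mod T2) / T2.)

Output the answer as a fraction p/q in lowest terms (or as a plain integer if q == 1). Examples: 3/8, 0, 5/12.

Chain of 4 gears, tooth counts: [9, 14, 24, 7]
  gear 0: T0=9, direction=positive, advance = 145 mod 9 = 1 teeth = 1/9 turn
  gear 1: T1=14, direction=negative, advance = 145 mod 14 = 5 teeth = 5/14 turn
  gear 2: T2=24, direction=positive, advance = 145 mod 24 = 1 teeth = 1/24 turn
  gear 3: T3=7, direction=negative, advance = 145 mod 7 = 5 teeth = 5/7 turn
Gear 2: 145 mod 24 = 1
Fraction = 1 / 24 = 1/24 (gcd(1,24)=1) = 1/24

Answer: 1/24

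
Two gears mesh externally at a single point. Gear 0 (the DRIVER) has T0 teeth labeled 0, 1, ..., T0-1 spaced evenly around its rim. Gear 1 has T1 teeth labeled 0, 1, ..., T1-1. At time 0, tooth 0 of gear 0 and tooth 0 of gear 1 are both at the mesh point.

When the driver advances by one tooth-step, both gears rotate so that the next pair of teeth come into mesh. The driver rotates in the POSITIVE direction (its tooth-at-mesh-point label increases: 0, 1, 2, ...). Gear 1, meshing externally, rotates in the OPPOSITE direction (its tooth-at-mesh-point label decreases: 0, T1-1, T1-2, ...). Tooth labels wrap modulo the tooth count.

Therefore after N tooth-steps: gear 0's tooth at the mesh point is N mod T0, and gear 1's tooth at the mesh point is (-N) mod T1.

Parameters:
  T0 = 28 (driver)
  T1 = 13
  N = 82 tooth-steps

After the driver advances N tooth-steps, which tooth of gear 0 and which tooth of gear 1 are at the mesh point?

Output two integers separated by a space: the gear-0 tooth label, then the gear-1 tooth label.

Answer: 26 9

Derivation:
Gear 0 (driver, T0=28): tooth at mesh = N mod T0
  82 = 2 * 28 + 26, so 82 mod 28 = 26
  gear 0 tooth = 26
Gear 1 (driven, T1=13): tooth at mesh = (-N) mod T1
  82 = 6 * 13 + 4, so 82 mod 13 = 4
  (-82) mod 13 = (-4) mod 13 = 13 - 4 = 9
Mesh after 82 steps: gear-0 tooth 26 meets gear-1 tooth 9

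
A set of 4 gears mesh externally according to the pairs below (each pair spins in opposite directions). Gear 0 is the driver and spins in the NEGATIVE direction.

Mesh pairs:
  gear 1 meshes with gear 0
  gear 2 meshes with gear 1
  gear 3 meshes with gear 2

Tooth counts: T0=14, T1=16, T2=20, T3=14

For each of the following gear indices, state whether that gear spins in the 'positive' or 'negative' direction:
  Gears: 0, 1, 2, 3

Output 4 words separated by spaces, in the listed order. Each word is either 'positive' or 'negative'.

Answer: negative positive negative positive

Derivation:
Gear 0 (driver): negative (depth 0)
  gear 1: meshes with gear 0 -> depth 1 -> positive (opposite of gear 0)
  gear 2: meshes with gear 1 -> depth 2 -> negative (opposite of gear 1)
  gear 3: meshes with gear 2 -> depth 3 -> positive (opposite of gear 2)
Queried indices 0, 1, 2, 3 -> negative, positive, negative, positive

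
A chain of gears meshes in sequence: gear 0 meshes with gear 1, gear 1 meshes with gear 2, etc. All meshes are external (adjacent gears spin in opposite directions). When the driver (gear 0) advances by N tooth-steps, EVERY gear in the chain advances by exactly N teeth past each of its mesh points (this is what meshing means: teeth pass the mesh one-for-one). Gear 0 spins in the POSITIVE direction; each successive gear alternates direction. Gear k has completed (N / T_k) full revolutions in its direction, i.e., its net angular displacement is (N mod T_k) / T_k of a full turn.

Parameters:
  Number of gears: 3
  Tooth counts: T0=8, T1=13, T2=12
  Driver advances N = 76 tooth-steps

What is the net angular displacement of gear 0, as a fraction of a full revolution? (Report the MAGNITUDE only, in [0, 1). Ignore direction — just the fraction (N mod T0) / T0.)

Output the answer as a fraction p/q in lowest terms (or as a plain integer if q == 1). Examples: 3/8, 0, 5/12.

Chain of 3 gears, tooth counts: [8, 13, 12]
  gear 0: T0=8, direction=positive, advance = 76 mod 8 = 4 teeth = 4/8 turn
  gear 1: T1=13, direction=negative, advance = 76 mod 13 = 11 teeth = 11/13 turn
  gear 2: T2=12, direction=positive, advance = 76 mod 12 = 4 teeth = 4/12 turn
Gear 0: 76 mod 8 = 4
Fraction = 4 / 8 = 1/2 (gcd(4,8)=4) = 1/2

Answer: 1/2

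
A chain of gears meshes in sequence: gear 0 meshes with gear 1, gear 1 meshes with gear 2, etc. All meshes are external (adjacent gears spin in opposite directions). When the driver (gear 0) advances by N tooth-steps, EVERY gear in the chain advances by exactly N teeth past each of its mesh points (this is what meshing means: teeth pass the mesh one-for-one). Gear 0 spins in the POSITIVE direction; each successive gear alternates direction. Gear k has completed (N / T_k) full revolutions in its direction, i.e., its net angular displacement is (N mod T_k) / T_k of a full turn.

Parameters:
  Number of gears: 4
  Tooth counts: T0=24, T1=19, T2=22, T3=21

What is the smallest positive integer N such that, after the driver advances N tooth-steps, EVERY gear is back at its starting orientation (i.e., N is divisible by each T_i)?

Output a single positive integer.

Gear k returns to start when N is a multiple of T_k.
All gears at start simultaneously when N is a common multiple of [24, 19, 22, 21]; the smallest such N is lcm(24, 19, 22, 21).
Start: lcm = T0 = 24
Fold in T1=19: gcd(24, 19) = 1; lcm(24, 19) = 24 * 19 / 1 = 456 / 1 = 456
Fold in T2=22: gcd(456, 22) = 2; lcm(456, 22) = 456 * 22 / 2 = 10032 / 2 = 5016
Fold in T3=21: gcd(5016, 21) = 3; lcm(5016, 21) = 5016 * 21 / 3 = 105336 / 3 = 35112
Full cycle length = 35112

Answer: 35112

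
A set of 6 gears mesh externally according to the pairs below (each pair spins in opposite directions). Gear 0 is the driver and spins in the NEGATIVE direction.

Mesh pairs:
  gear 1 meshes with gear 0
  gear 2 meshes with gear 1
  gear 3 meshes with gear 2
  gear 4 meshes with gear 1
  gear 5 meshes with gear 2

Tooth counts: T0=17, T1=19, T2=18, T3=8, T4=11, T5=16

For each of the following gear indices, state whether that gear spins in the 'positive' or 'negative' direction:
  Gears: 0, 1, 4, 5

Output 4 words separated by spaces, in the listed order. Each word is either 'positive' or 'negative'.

Answer: negative positive negative positive

Derivation:
Gear 0 (driver): negative (depth 0)
  gear 1: meshes with gear 0 -> depth 1 -> positive (opposite of gear 0)
  gear 2: meshes with gear 1 -> depth 2 -> negative (opposite of gear 1)
  gear 3: meshes with gear 2 -> depth 3 -> positive (opposite of gear 2)
  gear 4: meshes with gear 1 -> depth 2 -> negative (opposite of gear 1)
  gear 5: meshes with gear 2 -> depth 3 -> positive (opposite of gear 2)
Queried indices 0, 1, 4, 5 -> negative, positive, negative, positive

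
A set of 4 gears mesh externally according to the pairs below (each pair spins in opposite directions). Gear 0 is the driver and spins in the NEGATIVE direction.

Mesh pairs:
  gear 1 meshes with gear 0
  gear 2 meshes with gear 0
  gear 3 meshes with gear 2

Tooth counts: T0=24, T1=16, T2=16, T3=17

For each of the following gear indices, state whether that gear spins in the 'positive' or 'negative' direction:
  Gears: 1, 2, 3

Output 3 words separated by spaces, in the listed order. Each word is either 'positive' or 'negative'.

Gear 0 (driver): negative (depth 0)
  gear 1: meshes with gear 0 -> depth 1 -> positive (opposite of gear 0)
  gear 2: meshes with gear 0 -> depth 1 -> positive (opposite of gear 0)
  gear 3: meshes with gear 2 -> depth 2 -> negative (opposite of gear 2)
Queried indices 1, 2, 3 -> positive, positive, negative

Answer: positive positive negative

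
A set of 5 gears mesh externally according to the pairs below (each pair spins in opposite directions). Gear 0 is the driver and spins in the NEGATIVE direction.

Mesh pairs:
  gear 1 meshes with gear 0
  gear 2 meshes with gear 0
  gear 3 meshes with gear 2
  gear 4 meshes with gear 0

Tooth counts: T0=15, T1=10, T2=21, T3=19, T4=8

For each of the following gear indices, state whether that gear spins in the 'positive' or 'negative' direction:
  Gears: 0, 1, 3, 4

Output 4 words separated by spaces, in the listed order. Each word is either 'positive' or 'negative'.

Gear 0 (driver): negative (depth 0)
  gear 1: meshes with gear 0 -> depth 1 -> positive (opposite of gear 0)
  gear 2: meshes with gear 0 -> depth 1 -> positive (opposite of gear 0)
  gear 3: meshes with gear 2 -> depth 2 -> negative (opposite of gear 2)
  gear 4: meshes with gear 0 -> depth 1 -> positive (opposite of gear 0)
Queried indices 0, 1, 3, 4 -> negative, positive, negative, positive

Answer: negative positive negative positive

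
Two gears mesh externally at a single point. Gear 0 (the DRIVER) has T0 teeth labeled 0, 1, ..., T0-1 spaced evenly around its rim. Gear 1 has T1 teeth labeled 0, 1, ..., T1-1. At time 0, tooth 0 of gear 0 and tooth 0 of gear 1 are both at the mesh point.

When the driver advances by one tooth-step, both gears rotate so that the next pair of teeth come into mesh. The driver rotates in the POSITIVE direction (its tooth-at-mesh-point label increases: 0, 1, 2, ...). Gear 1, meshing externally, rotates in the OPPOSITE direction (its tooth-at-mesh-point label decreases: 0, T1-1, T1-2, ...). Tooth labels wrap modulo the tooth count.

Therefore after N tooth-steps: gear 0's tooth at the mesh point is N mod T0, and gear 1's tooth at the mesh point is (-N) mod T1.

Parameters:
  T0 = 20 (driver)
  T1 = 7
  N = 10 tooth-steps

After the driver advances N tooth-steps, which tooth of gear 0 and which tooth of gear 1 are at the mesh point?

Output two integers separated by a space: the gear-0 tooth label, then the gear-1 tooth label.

Answer: 10 4

Derivation:
Gear 0 (driver, T0=20): tooth at mesh = N mod T0
  10 = 0 * 20 + 10, so 10 mod 20 = 10
  gear 0 tooth = 10
Gear 1 (driven, T1=7): tooth at mesh = (-N) mod T1
  10 = 1 * 7 + 3, so 10 mod 7 = 3
  (-10) mod 7 = (-3) mod 7 = 7 - 3 = 4
Mesh after 10 steps: gear-0 tooth 10 meets gear-1 tooth 4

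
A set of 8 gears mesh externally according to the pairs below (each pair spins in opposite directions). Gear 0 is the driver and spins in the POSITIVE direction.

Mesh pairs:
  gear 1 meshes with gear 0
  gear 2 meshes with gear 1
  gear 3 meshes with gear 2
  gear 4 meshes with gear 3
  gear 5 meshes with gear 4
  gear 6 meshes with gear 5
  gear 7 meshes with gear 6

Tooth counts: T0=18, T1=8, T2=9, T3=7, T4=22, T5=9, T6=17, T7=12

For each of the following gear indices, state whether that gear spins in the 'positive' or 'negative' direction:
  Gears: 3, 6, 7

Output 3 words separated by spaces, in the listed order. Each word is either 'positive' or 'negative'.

Answer: negative positive negative

Derivation:
Gear 0 (driver): positive (depth 0)
  gear 1: meshes with gear 0 -> depth 1 -> negative (opposite of gear 0)
  gear 2: meshes with gear 1 -> depth 2 -> positive (opposite of gear 1)
  gear 3: meshes with gear 2 -> depth 3 -> negative (opposite of gear 2)
  gear 4: meshes with gear 3 -> depth 4 -> positive (opposite of gear 3)
  gear 5: meshes with gear 4 -> depth 5 -> negative (opposite of gear 4)
  gear 6: meshes with gear 5 -> depth 6 -> positive (opposite of gear 5)
  gear 7: meshes with gear 6 -> depth 7 -> negative (opposite of gear 6)
Queried indices 3, 6, 7 -> negative, positive, negative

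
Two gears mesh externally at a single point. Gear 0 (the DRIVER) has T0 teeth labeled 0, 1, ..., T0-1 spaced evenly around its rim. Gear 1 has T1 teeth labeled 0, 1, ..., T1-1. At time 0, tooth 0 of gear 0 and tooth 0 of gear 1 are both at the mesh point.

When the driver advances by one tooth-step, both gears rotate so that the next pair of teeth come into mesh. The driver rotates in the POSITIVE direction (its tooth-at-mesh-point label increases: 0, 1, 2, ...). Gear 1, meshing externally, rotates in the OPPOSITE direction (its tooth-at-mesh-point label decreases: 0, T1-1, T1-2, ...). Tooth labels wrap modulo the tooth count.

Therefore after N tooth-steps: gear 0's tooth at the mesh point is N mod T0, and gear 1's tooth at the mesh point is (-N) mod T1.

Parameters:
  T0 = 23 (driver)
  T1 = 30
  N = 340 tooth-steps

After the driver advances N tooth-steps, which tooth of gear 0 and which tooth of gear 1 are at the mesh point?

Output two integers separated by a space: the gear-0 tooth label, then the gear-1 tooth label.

Answer: 18 20

Derivation:
Gear 0 (driver, T0=23): tooth at mesh = N mod T0
  340 = 14 * 23 + 18, so 340 mod 23 = 18
  gear 0 tooth = 18
Gear 1 (driven, T1=30): tooth at mesh = (-N) mod T1
  340 = 11 * 30 + 10, so 340 mod 30 = 10
  (-340) mod 30 = (-10) mod 30 = 30 - 10 = 20
Mesh after 340 steps: gear-0 tooth 18 meets gear-1 tooth 20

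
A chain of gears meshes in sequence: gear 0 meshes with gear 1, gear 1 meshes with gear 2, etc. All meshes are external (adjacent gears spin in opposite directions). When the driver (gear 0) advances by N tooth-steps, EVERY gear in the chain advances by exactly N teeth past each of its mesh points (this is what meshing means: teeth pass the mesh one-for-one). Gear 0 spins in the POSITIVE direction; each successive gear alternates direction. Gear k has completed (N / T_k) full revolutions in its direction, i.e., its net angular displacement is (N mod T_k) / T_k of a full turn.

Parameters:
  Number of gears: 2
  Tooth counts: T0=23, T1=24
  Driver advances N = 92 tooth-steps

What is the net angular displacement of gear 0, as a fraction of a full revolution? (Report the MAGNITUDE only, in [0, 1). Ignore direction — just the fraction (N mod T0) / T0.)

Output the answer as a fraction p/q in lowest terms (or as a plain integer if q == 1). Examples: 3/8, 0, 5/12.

Answer: 0

Derivation:
Chain of 2 gears, tooth counts: [23, 24]
  gear 0: T0=23, direction=positive, advance = 92 mod 23 = 0 teeth = 0/23 turn
  gear 1: T1=24, direction=negative, advance = 92 mod 24 = 20 teeth = 20/24 turn
Gear 0: 92 mod 23 = 0
Fraction = 0 / 23 = 0/1 (gcd(0,23)=23) = 0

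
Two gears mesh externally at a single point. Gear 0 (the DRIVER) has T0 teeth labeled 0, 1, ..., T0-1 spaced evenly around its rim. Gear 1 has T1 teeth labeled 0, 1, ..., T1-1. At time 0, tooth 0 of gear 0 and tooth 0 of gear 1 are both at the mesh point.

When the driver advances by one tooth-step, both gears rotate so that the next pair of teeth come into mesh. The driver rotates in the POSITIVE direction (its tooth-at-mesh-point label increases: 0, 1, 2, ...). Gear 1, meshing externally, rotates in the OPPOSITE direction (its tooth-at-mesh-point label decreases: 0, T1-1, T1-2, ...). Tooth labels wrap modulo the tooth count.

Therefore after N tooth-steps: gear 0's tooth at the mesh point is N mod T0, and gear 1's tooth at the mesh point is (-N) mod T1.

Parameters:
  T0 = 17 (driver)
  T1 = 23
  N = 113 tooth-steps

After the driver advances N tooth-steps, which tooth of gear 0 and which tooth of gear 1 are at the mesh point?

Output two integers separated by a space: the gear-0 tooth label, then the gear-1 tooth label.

Gear 0 (driver, T0=17): tooth at mesh = N mod T0
  113 = 6 * 17 + 11, so 113 mod 17 = 11
  gear 0 tooth = 11
Gear 1 (driven, T1=23): tooth at mesh = (-N) mod T1
  113 = 4 * 23 + 21, so 113 mod 23 = 21
  (-113) mod 23 = (-21) mod 23 = 23 - 21 = 2
Mesh after 113 steps: gear-0 tooth 11 meets gear-1 tooth 2

Answer: 11 2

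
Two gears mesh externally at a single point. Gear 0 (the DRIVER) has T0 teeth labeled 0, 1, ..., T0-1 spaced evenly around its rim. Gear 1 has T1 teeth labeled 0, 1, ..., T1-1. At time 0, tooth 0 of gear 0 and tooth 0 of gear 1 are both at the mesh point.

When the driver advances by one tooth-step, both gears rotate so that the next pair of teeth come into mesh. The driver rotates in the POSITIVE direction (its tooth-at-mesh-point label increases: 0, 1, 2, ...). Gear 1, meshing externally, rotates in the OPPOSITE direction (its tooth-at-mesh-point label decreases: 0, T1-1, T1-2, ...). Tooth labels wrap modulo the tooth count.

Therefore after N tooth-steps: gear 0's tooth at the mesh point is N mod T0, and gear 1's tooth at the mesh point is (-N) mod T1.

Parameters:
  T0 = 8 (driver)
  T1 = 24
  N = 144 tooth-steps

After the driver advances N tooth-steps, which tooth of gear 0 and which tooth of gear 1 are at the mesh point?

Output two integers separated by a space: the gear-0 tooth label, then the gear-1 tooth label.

Gear 0 (driver, T0=8): tooth at mesh = N mod T0
  144 = 18 * 8 + 0, so 144 mod 8 = 0
  gear 0 tooth = 0
Gear 1 (driven, T1=24): tooth at mesh = (-N) mod T1
  144 = 6 * 24 + 0, so 144 mod 24 = 0
  (-144) mod 24 = 0
Mesh after 144 steps: gear-0 tooth 0 meets gear-1 tooth 0

Answer: 0 0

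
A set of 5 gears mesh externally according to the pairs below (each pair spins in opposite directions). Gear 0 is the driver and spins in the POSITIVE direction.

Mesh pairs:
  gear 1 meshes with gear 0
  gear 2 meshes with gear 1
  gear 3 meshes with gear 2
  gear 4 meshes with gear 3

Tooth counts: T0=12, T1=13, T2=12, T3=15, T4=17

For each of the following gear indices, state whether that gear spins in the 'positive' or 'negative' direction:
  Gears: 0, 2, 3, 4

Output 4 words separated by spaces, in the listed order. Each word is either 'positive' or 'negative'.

Gear 0 (driver): positive (depth 0)
  gear 1: meshes with gear 0 -> depth 1 -> negative (opposite of gear 0)
  gear 2: meshes with gear 1 -> depth 2 -> positive (opposite of gear 1)
  gear 3: meshes with gear 2 -> depth 3 -> negative (opposite of gear 2)
  gear 4: meshes with gear 3 -> depth 4 -> positive (opposite of gear 3)
Queried indices 0, 2, 3, 4 -> positive, positive, negative, positive

Answer: positive positive negative positive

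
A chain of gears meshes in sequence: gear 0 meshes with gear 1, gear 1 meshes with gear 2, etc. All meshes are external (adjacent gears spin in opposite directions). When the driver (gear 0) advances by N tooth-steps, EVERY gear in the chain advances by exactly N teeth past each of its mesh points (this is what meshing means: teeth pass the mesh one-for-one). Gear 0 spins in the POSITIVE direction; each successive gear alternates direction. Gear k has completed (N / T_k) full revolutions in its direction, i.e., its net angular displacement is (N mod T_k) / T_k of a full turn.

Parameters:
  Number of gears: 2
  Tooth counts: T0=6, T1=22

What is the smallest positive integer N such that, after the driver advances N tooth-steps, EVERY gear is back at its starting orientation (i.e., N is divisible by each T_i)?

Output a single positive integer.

Gear k returns to start when N is a multiple of T_k.
All gears at start simultaneously when N is a common multiple of [6, 22]; the smallest such N is lcm(6, 22).
Start: lcm = T0 = 6
Fold in T1=22: gcd(6, 22) = 2; lcm(6, 22) = 6 * 22 / 2 = 132 / 2 = 66
Full cycle length = 66

Answer: 66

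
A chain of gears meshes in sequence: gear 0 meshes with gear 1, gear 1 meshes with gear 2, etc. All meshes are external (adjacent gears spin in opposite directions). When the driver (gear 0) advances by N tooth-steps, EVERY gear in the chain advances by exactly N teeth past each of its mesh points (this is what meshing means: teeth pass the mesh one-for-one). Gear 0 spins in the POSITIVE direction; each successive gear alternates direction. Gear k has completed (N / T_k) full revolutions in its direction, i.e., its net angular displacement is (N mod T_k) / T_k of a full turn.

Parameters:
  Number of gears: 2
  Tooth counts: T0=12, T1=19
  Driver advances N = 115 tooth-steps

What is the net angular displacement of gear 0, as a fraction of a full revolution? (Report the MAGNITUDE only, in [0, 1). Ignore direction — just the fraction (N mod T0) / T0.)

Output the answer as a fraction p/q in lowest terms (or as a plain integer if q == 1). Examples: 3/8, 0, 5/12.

Chain of 2 gears, tooth counts: [12, 19]
  gear 0: T0=12, direction=positive, advance = 115 mod 12 = 7 teeth = 7/12 turn
  gear 1: T1=19, direction=negative, advance = 115 mod 19 = 1 teeth = 1/19 turn
Gear 0: 115 mod 12 = 7
Fraction = 7 / 12 = 7/12 (gcd(7,12)=1) = 7/12

Answer: 7/12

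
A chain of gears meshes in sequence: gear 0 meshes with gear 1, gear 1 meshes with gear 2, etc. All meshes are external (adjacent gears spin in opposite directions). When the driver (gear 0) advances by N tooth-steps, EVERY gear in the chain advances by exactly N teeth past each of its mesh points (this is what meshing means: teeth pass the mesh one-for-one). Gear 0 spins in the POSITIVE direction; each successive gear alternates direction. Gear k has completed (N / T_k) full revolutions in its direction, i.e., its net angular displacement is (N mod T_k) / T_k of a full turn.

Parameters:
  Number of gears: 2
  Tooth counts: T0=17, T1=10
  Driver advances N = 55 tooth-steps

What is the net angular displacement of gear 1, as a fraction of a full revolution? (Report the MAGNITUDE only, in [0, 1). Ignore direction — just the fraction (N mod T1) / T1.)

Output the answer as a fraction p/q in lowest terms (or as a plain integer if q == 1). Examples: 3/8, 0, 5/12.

Answer: 1/2

Derivation:
Chain of 2 gears, tooth counts: [17, 10]
  gear 0: T0=17, direction=positive, advance = 55 mod 17 = 4 teeth = 4/17 turn
  gear 1: T1=10, direction=negative, advance = 55 mod 10 = 5 teeth = 5/10 turn
Gear 1: 55 mod 10 = 5
Fraction = 5 / 10 = 1/2 (gcd(5,10)=5) = 1/2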